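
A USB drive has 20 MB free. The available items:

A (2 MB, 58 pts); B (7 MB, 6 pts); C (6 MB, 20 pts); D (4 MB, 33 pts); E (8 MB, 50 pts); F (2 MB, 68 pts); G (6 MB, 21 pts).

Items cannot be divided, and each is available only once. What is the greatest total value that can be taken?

Check high-value combinations within 20 MB:
- A+D+E+F: size 2+4+8+2=16, value 58+33+50+68=209
- A+C+D+F+G: size 2+6+4+2+6=20, value 58+20+33+68+21=200
- A+E+F+G: size 2+8+2+6=18, value 58+50+68+21=197
- A+C+E+F: size 2+6+8+2=18, value 58+20+50+68=196
Best: 209 pts.

209 pts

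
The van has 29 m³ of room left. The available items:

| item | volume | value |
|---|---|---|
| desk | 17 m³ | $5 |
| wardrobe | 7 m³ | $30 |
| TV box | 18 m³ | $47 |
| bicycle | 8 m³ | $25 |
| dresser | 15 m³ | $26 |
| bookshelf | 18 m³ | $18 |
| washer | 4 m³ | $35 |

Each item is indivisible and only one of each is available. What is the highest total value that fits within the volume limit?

This is a 0/1 knapsack; check combinations near the capacity.
- wardrobe+TV box+washer: volume 7+18+4=29, value 30+47+35=112
- wardrobe+dresser+washer: volume 7+15+4=26, value 30+26+35=91
- wardrobe+bicycle+washer: volume 7+8+4=19, value 30+25+35=90
Best: $112.

$112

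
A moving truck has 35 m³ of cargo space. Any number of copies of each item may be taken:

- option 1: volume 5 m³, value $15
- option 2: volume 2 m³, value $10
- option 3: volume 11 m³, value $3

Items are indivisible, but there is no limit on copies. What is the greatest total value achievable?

$170

Best value-per-unit is option 2 at 10/2, and filling with it alone uses volume 17×2=34. No mix of the others beats 17×10 = 170.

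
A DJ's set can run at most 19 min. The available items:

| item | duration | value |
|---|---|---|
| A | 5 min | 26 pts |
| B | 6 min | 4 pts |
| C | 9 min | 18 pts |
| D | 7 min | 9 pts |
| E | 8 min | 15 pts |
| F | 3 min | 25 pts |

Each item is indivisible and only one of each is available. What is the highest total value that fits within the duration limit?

69 pts

Check high-value combinations within 19 min:
- A+C+F: duration 5+9+3=17, value 26+18+25=69
- A+E+F: duration 5+8+3=16, value 26+15+25=66
- A+D+F: duration 5+7+3=15, value 26+9+25=60
- A+B+F: duration 5+6+3=14, value 26+4+25=55
Best: 69 pts.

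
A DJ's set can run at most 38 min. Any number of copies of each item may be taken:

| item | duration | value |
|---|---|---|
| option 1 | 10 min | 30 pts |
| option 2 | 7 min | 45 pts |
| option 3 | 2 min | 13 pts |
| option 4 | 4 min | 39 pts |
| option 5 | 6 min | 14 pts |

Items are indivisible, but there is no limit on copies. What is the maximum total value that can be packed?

Best value-per-unit is option 4 at 39/4; filling with it alone gives 9×39 = 351.
Optimal mix: 1×option 3 + 9×option 4 → duration 38, value 364.

364 pts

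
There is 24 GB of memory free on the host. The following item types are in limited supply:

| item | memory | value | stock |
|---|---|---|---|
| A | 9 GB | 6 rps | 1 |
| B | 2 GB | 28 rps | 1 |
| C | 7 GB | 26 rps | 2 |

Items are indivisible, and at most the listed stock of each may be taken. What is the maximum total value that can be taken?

80 rps

Best selections within memory 24 and stock limits:
- 1×B + 2×C: memory 16, value 80
- 1×A + 1×B + 1×C: memory 18, value 60
- 1×A + 2×C: memory 23, value 58
- 1×B + 1×C: memory 9, value 54
Best: 80 rps.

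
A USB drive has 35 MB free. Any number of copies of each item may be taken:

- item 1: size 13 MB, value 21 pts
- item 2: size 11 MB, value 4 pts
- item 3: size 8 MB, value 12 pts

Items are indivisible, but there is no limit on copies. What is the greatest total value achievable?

54 pts

Best value-per-unit is item 1 at 21/13; filling with it alone gives 2×21 = 42.
Optimal mix: 2×item 1 + 1×item 3 → size 34, value 54.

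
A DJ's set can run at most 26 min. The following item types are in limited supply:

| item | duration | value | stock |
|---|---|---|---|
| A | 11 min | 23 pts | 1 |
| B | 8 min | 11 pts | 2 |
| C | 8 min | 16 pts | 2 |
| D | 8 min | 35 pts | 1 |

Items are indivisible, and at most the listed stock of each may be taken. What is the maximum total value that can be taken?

67 pts

Top feasible selections:
- 2×C + 1×D: duration 24, value 67
- 1×B + 1×C + 1×D: duration 24, value 62
Best: 67 pts.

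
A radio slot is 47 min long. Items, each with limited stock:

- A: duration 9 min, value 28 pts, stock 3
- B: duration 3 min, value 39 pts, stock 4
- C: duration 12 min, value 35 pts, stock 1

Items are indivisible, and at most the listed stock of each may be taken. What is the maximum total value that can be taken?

Best selections within duration 47 and stock limits:
- 2×A + 4×B + 1×C: duration 42, value 247
- 3×A + 4×B: duration 39, value 240
Best: 247 pts.

247 pts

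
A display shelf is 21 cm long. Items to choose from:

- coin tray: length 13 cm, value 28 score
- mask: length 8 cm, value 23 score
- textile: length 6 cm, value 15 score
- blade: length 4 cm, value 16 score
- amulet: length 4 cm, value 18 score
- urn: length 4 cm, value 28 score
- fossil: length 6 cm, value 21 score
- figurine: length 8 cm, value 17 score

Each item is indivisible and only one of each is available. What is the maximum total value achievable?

85 score

This is a 0/1 knapsack; check combinations near the capacity.
- mask+blade+amulet+urn: length 8+4+4+4=20, value 23+16+18+28=85
- blade+amulet+urn+fossil: length 4+4+4+6=18, value 16+18+28+21=83
- textile+amulet+urn+fossil: length 6+4+4+6=20, value 15+18+28+21=82
- textile+blade+urn+fossil: length 6+4+4+6=20, value 15+16+28+21=80
Best: 85 score.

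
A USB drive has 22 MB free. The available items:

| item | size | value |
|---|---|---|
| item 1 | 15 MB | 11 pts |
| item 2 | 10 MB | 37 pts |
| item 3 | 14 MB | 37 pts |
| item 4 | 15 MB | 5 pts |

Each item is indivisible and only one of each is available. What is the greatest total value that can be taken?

Check high-value combinations within 22 MB:
- item 2: size 10, value 37
- item 3: size 14, value 37
- item 1: size 15, value 11
- item 4: size 15, value 5
Best: 37 pts.

37 pts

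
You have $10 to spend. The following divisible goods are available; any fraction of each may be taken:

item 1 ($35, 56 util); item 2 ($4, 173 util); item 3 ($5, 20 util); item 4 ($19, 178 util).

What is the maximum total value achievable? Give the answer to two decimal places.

229.21

Take in order of value per unit:
- item 2 (173/4 per unit): all 4 → value 173, running total 173.00
- item 4 (178/19 per unit): 6 of 19 → value 6×178/19 = 56.2105, running total 229.21
Total 229.21.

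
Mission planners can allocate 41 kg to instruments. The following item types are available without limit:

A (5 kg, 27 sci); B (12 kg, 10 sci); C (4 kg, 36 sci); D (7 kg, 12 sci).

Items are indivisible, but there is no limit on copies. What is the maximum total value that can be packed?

Best value-per-unit is C at 36/4, and filling with it alone uses mass 10×4=40. No mix of the others beats 10×36 = 360.

360 sci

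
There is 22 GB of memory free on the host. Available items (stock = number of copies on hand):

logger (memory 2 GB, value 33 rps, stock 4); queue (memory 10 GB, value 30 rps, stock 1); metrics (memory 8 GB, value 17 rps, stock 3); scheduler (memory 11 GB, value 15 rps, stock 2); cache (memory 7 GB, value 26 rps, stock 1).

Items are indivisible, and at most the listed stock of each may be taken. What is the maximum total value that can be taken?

Top feasible selections:
- 4×logger + 1×queue: memory 18, value 162
- 4×logger + 1×cache: memory 15, value 158
- 4×logger + 1×metrics: memory 16, value 149
Best: 162 rps.

162 rps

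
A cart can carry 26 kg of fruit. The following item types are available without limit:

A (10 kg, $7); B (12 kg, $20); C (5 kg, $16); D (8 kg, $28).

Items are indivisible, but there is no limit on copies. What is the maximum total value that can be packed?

$88

Best value-per-unit is D at 28/8; filling with it alone gives 3×28 = 84.
Optimal mix: 2×C + 2×D → weight 26, value 88.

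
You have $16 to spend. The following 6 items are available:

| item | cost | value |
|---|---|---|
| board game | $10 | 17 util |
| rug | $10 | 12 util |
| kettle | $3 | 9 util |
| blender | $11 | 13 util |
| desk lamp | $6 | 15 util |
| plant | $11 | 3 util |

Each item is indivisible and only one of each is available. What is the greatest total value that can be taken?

32 util

Check high-value combinations within $16:
- board game+desk lamp: cost 10+6=16, value 17+15=32
- rug+desk lamp: cost 10+6=16, value 12+15=27
- board game+kettle: cost 10+3=13, value 17+9=26
- kettle+desk lamp: cost 3+6=9, value 9+15=24
Best: 32 util.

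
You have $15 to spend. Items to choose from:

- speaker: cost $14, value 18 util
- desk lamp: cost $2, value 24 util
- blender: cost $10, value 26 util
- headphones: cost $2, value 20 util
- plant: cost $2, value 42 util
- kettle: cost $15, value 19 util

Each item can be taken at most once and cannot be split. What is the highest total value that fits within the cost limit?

92 util

Check high-value combinations within $15:
- desk lamp+blender+plant: cost 2+10+2=14, value 24+26+42=92
- blender+headphones+plant: cost 10+2+2=14, value 26+20+42=88
- desk lamp+headphones+plant: cost 2+2+2=6, value 24+20+42=86
- desk lamp+blender+headphones: cost 2+10+2=14, value 24+26+20=70
- blender+plant: cost 10+2=12, value 26+42=68
Best: 92 util.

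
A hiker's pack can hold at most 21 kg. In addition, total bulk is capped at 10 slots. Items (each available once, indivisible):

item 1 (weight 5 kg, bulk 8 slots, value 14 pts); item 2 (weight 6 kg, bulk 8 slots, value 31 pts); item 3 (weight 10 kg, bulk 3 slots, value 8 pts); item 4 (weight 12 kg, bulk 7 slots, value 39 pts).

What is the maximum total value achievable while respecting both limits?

Feasible sets respecting both limits:
- item 4: weight 12, bulk 7, value 39
- item 2: weight 6, bulk 8, value 31
- item 1: weight 5, bulk 8, value 14
Best: 39 pts.

39 pts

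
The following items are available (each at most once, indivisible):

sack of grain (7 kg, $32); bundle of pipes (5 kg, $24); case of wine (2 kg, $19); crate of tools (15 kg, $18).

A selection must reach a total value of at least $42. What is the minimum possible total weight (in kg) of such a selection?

7

Subsets with value ≥ 42, sorted by total weight:
- bundle of pipes+case of wine: weight 7, value 43
- sack of grain+case of wine: weight 9, value 51
Minimum weight: 7 kg.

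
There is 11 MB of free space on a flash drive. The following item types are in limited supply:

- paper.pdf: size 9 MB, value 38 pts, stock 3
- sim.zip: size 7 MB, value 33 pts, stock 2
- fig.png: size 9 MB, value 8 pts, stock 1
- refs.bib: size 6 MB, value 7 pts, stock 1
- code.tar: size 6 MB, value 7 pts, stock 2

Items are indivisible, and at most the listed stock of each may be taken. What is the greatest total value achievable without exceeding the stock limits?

Top feasible selections:
- 1×paper.pdf: size 9, value 38
- 1×sim.zip: size 7, value 33
- 1×fig.png: size 9, value 8
- 1×code.tar: size 6, value 7
Best: 38 pts.

38 pts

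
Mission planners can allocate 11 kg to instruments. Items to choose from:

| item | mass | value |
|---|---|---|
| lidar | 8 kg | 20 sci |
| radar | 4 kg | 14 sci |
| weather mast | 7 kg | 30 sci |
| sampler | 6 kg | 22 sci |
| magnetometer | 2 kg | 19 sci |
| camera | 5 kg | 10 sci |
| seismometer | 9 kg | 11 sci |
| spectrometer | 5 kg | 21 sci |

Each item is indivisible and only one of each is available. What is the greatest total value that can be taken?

54 sci

Check high-value combinations within 11 kg:
- radar+magnetometer+spectrometer: mass 4+2+5=11, value 14+19+21=54
- weather mast+magnetometer: mass 7+2=9, value 30+19=49
- radar+weather mast: mass 4+7=11, value 14+30=44
Best: 54 sci.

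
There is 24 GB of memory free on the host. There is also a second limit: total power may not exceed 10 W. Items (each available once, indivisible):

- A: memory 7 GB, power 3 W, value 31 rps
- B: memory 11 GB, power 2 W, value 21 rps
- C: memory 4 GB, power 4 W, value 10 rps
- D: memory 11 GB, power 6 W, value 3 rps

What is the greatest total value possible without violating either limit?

Feasible sets respecting both limits:
- A+B+C: memory 22, power 9, value 62
- A+B: memory 18, power 5, value 52
- A+C: memory 11, power 7, value 41
- A+D: memory 18, power 9, value 34
Best: 62 rps.

62 rps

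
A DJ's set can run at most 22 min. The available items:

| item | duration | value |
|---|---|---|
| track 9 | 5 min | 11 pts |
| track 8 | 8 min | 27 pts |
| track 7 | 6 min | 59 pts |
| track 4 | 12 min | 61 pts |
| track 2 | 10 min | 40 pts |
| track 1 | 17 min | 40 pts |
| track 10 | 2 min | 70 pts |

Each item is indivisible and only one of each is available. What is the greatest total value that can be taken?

190 pts

Check high-value combinations within 22 min:
- track 7+track 4+track 10: duration 6+12+2=20, value 59+61+70=190
- track 7+track 2+track 10: duration 6+10+2=18, value 59+40+70=169
- track 9+track 8+track 7+track 10: duration 5+8+6+2=21, value 11+27+59+70=167
Best: 190 pts.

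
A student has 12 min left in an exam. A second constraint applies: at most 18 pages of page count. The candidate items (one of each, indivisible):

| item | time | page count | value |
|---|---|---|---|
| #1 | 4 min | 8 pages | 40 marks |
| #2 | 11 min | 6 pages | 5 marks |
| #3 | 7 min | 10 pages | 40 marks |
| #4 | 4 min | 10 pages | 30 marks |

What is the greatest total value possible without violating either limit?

80 marks

Feasible sets respecting both limits:
- #1+#3: time 11, page count 18, value 80
- #1+#4: time 8, page count 18, value 70
- #1: time 4, page count 8, value 40
- #3: time 7, page count 10, value 40
Best: 80 marks.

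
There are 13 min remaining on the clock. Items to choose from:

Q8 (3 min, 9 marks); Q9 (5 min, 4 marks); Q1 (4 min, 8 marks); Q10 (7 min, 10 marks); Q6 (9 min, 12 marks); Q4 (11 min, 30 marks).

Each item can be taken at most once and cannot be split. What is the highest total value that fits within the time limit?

30 marks

Check high-value combinations within 13 min:
- Q4: time 11, value 30
- Q8+Q9+Q1: time 3+5+4=12, value 9+4+8=21
- Q8+Q6: time 3+9=12, value 9+12=21
Best: 30 marks.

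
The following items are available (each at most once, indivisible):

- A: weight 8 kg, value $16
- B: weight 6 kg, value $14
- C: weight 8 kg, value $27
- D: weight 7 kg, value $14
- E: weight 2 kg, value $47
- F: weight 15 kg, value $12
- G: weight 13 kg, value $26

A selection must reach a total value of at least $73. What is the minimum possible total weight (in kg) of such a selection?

10

Subsets with value ≥ 73, sorted by total weight:
- C+E: weight 10, value 74
- B+D+E: weight 15, value 75
- E+G: weight 15, value 73
- B+C+E: weight 16, value 88
Minimum weight: 10 kg.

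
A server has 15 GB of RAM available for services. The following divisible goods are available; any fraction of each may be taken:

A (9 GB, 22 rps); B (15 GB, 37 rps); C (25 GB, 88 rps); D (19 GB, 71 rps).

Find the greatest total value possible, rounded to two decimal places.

Take in order of value per unit:
- D (71/19 per unit): 15 of 19 → value 15×71/19 = 56.0526, running total 56.05
Total 56.05.

56.05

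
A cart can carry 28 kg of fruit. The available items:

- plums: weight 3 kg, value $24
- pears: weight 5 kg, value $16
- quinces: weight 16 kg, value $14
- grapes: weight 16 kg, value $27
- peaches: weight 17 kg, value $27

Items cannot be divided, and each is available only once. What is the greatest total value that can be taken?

$67

Check high-value combinations within 28 kg:
- plums+pears+grapes: weight 3+5+16=24, value 24+16+27=67
- plums+pears+peaches: weight 3+5+17=25, value 24+16+27=67
- plums+pears+quinces: weight 3+5+16=24, value 24+16+14=54
Best: $67.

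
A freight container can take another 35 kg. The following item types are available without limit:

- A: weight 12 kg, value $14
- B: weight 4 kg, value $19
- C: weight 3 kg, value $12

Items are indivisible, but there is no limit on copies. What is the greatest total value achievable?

$164

Best value-per-unit is B at 19/4; filling with it alone gives 8×19 = 152.
Optimal mix: 8×B + 1×C → weight 35, value 164.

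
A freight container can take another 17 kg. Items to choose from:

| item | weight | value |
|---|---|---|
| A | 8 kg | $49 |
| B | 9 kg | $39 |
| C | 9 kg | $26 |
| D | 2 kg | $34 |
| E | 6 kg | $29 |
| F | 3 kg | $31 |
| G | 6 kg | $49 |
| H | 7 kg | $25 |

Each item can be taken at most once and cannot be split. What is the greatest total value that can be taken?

Check high-value combinations within 17 kg:
- D+E+F+G: weight 2+6+3+6=17, value 34+29+31+49=143
- A+D+G: weight 8+2+6=16, value 49+34+49=132
- A+F+G: weight 8+3+6=17, value 49+31+49=129
Best: $143.

$143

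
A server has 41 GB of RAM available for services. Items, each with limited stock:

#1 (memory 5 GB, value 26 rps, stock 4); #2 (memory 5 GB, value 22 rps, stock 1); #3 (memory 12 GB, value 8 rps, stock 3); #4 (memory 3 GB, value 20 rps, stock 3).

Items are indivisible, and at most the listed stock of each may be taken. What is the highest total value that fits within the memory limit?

186 rps

Top feasible selections:
- 4×#1 + 1×#2 + 3×#4: memory 34, value 186
- 4×#1 + 1×#3 + 3×#4: memory 41, value 172
Best: 186 rps.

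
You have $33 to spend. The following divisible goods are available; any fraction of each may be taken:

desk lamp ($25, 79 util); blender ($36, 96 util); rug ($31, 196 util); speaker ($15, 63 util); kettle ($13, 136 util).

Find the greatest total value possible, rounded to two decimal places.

262.45

Take in order of value per unit:
- kettle (136/13 per unit): all 13 → value 136, running total 136.00
- rug (196/31 per unit): 20 of 31 → value 20×196/31 = 126.4516, running total 262.45
Total 262.45.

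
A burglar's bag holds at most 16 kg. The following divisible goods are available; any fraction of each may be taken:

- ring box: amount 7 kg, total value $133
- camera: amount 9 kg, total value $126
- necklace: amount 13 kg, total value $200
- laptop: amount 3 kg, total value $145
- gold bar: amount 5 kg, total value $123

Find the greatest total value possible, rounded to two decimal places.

416.38

Take in order of value per unit:
- laptop (145/3 per unit): all 3 → value 145, running total 145.00
- gold bar (123/5 per unit): all 5 → value 123, running total 268.00
- ring box (133/7 per unit): all 7 → value 133, running total 401.00
- necklace (200/13 per unit): 1 of 13 → value 1×200/13 = 15.3846, running total 416.38
Total 416.38.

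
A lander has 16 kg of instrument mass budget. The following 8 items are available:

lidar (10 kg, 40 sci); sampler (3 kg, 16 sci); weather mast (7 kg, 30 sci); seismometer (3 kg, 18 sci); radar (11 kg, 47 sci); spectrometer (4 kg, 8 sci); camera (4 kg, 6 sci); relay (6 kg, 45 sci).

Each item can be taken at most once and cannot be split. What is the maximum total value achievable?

This is a 0/1 knapsack; check combinations near the capacity.
- weather mast+seismometer+relay: mass 7+3+6=16, value 30+18+45=93
- sampler+weather mast+relay: mass 3+7+6=16, value 16+30+45=91
- sampler+seismometer+spectrometer+relay: mass 3+3+4+6=16, value 16+18+8+45=87
Best: 93 sci.

93 sci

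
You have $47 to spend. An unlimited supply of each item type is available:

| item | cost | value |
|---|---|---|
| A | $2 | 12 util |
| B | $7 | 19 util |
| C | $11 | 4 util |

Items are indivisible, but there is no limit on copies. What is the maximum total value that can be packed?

Best value-per-unit is A at 12/2, and filling with it alone uses cost 23×2=46. No mix of the others beats 23×12 = 276.

276 util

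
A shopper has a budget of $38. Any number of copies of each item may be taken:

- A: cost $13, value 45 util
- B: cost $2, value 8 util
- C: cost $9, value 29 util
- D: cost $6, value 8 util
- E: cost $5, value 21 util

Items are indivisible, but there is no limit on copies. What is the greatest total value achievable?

158 util

Best value-per-unit is E at 21/5; filling with it alone gives 7×21 = 147.
Optimal mix: 4×B + 6×E → cost 38, value 158.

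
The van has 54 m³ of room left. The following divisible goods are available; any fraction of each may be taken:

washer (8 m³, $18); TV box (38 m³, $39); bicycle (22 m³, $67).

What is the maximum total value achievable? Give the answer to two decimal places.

Take in order of value per unit:
- bicycle (67/22 per unit): all 22 → value 67, running total 67.00
- washer (18/8 per unit): all 8 → value 18, running total 85.00
- TV box (39/38 per unit): 24 of 38 → value 24×39/38 = 24.6316, running total 109.63
Total 109.63.

109.63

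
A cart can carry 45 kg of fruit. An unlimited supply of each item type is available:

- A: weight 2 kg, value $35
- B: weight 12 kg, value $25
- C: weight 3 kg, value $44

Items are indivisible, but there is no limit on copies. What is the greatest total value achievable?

Best value-per-unit is A at 35/2; filling with it alone gives 22×35 = 770.
Optimal mix: 21×A + 1×C → weight 45, value 779.

$779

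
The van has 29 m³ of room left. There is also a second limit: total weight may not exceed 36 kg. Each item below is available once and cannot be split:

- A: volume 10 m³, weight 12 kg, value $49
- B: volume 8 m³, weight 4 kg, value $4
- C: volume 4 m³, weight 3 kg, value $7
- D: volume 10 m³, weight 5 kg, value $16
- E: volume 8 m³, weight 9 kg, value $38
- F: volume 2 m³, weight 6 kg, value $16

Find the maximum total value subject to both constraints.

Feasible sets respecting both limits:
- A+C+E+F: volume 24, weight 30, value 110
- A+B+E+F: volume 28, weight 31, value 107
- A+D+E: volume 28, weight 26, value 103
- A+E+F: volume 20, weight 27, value 103
Best: $110.

$110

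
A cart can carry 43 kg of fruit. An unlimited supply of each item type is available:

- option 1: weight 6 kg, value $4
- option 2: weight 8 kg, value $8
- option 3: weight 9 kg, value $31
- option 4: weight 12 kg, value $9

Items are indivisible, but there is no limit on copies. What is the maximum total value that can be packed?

$128

Best value-per-unit is option 3 at 31/9; filling with it alone gives 4×31 = 124.
Optimal mix: 1×option 1 + 4×option 3 → weight 42, value 128.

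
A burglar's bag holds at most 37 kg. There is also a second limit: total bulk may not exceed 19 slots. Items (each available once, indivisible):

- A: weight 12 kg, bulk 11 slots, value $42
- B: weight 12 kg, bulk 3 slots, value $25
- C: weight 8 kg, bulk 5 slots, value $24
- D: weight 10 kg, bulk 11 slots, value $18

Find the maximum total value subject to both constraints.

Feasible sets respecting both limits:
- A+B+C: weight 32, bulk 19, value 91
- A+B: weight 24, bulk 14, value 67
- B+C+D: weight 30, bulk 19, value 67
Best: $91.

$91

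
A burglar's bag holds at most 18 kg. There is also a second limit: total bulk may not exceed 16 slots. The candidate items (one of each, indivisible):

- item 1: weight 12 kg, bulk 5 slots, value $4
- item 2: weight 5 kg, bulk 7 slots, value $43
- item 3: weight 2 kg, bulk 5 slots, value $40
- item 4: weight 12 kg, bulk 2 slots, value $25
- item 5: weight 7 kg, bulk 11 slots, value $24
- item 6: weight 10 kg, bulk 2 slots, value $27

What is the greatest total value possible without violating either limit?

Feasible sets respecting both limits:
- item 2+item 3+item 6: weight 17, bulk 14, value 110
- item 2+item 3: weight 7, bulk 12, value 83
- item 2+item 6: weight 15, bulk 9, value 70
Best: $110.

$110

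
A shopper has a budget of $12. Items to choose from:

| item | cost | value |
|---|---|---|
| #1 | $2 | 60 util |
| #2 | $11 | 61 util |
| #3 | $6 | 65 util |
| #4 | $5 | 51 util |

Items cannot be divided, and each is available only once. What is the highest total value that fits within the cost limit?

Check high-value combinations within $12:
- #1+#3: cost 2+6=8, value 60+65=125
- #3+#4: cost 6+5=11, value 65+51=116
- #1+#4: cost 2+5=7, value 60+51=111
- #3: cost 6, value 65
- #2: cost 11, value 61
Best: 125 util.

125 util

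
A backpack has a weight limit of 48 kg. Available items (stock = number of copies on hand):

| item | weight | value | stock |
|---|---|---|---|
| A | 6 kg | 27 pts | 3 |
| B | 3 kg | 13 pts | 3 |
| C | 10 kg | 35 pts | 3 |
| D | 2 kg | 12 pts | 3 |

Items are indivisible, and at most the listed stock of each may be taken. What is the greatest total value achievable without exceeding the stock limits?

Best selections within weight 48 and stock limits:
- 3×A + 2×B + 2×C + 2×D: weight 48, value 201
- 3×A + 1×B + 2×C + 3×D: weight 47, value 200
- 2×A + 3×B + 2×C + 3×D: weight 47, value 199
Best: 201 pts.

201 pts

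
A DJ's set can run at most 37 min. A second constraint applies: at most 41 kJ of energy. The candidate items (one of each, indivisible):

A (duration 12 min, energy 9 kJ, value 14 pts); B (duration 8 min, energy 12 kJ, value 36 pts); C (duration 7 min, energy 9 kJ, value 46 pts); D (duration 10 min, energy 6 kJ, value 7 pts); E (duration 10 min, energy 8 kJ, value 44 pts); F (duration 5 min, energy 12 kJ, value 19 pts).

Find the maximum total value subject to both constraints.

Feasible sets respecting both limits:
- B+C+E+F: duration 30, energy 41, value 145
- A+B+C+E: duration 37, energy 38, value 140
- B+C+D+E: duration 35, energy 35, value 133
Best: 145 pts.

145 pts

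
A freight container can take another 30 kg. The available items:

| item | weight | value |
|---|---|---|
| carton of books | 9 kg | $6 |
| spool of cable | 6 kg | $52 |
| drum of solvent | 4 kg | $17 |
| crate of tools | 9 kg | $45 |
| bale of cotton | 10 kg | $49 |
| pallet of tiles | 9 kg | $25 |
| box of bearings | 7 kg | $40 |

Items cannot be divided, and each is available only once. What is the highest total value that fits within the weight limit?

$163

Check high-value combinations within 30 kg:
- spool of cable+drum of solvent+crate of tools+bale of cotton: weight 6+4+9+10=29, value 52+17+45+49=163
- spool of cable+drum of solvent+bale of cotton+box of bearings: weight 6+4+10+7=27, value 52+17+49+40=158
- spool of cable+drum of solvent+crate of tools+box of bearings: weight 6+4+9+7=26, value 52+17+45+40=154
Best: $163.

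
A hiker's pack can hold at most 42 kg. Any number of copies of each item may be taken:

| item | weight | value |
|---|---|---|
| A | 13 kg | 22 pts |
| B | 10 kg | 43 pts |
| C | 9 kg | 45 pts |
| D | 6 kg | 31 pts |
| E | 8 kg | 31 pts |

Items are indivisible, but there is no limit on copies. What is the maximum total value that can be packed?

Best value-per-unit is D at 31/6, and filling with it alone uses weight 7×6=42. No mix of the others beats 7×31 = 217.

217 pts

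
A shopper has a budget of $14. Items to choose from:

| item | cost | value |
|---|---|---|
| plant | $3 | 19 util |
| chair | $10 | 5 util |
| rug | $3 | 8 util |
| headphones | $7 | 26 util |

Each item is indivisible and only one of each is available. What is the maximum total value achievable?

53 util

This is a 0/1 knapsack; check combinations near the capacity.
- plant+rug+headphones: cost 3+3+7=13, value 19+8+26=53
- plant+headphones: cost 3+7=10, value 19+26=45
- rug+headphones: cost 3+7=10, value 8+26=34
Best: 53 util.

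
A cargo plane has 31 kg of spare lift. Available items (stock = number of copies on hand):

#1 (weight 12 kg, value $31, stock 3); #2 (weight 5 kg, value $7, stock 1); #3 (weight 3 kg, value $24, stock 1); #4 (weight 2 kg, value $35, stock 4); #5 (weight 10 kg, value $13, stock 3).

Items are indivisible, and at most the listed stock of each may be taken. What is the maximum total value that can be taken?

$202

Best selections within weight 31 and stock limits:
- 1×#1 + 1×#2 + 1×#3 + 4×#4: weight 28, value 202
- 1×#1 + 1×#3 + 4×#4: weight 23, value 195
- 1×#3 + 4×#4 + 2×#5: weight 31, value 190
- 1×#2 + 1×#3 + 4×#4 + 1×#5: weight 26, value 184
Best: $202.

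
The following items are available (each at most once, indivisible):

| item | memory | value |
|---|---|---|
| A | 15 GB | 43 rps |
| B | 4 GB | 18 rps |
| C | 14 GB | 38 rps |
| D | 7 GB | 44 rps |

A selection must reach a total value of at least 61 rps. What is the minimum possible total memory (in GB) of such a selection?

Subsets with value ≥ 61, sorted by total memory:
- B+D: memory 11, value 62
- A+B: memory 19, value 61
- C+D: memory 21, value 82
- A+D: memory 22, value 87
Minimum memory: 11 GB.

11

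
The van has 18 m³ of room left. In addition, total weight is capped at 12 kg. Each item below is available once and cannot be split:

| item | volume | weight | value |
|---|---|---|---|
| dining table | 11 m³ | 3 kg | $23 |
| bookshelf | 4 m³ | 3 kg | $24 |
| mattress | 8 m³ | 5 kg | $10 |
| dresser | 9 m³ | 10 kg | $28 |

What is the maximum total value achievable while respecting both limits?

$47

Feasible sets respecting both limits:
- dining table+bookshelf: volume 15, weight 6, value 47
- bookshelf+mattress: volume 12, weight 8, value 34
- dresser: volume 9, weight 10, value 28
Best: $47.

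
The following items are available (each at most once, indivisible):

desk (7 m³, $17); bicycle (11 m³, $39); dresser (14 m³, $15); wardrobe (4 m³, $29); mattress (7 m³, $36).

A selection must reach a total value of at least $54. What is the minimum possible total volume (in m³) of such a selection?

Subsets with value ≥ 54, sorted by total volume:
- wardrobe+mattress: volume 11, value 65
- bicycle+wardrobe: volume 15, value 68
- desk+wardrobe+mattress: volume 18, value 82
- bicycle+mattress: volume 18, value 75
Minimum volume: 11 m³.

11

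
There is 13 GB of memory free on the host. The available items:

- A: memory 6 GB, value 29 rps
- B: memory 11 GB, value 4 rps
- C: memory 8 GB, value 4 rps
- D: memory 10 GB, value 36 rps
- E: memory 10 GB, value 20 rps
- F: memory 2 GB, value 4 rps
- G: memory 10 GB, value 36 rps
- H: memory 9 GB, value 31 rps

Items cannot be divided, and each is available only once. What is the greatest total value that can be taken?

40 rps

This is a 0/1 knapsack; check combinations near the capacity.
- D+F: memory 10+2=12, value 36+4=40
- F+G: memory 2+10=12, value 4+36=40
- D: memory 10, value 36
- G: memory 10, value 36
Best: 40 rps.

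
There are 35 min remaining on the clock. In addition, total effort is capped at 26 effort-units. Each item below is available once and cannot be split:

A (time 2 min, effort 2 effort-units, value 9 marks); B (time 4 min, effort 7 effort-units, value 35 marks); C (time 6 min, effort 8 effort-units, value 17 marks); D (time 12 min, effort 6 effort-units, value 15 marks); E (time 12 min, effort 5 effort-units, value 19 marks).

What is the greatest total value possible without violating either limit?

Feasible sets respecting both limits:
- B+C+D+E: time 34, effort 26, value 86
- A+B+C+E: time 24, effort 22, value 80
- A+B+D+E: time 30, effort 20, value 78
- A+B+C+D: time 24, effort 23, value 76
Best: 86 marks.

86 marks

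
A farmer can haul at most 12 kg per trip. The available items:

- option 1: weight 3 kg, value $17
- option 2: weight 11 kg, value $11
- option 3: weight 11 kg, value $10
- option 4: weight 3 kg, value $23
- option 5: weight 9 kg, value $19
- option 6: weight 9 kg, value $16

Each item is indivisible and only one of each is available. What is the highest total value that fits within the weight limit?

Check high-value combinations within 12 kg:
- option 4+option 5: weight 3+9=12, value 23+19=42
- option 1+option 4: weight 3+3=6, value 17+23=40
- option 4+option 6: weight 3+9=12, value 23+16=39
- option 1+option 5: weight 3+9=12, value 17+19=36
- option 1+option 6: weight 3+9=12, value 17+16=33
Best: $42.

$42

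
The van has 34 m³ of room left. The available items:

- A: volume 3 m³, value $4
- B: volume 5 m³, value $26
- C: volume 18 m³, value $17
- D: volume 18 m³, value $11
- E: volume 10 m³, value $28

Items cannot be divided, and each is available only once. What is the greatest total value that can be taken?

$71

This is a 0/1 knapsack; check combinations near the capacity.
- B+C+E: volume 5+18+10=33, value 26+17+28=71
- B+D+E: volume 5+18+10=33, value 26+11+28=65
- A+B+E: volume 3+5+10=18, value 4+26+28=58
Best: $71.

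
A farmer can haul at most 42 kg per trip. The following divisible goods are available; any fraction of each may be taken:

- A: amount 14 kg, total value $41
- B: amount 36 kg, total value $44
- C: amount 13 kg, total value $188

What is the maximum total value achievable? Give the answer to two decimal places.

247.33

Take in order of value per unit:
- C (188/13 per unit): all 13 → value 188, running total 188.00
- A (41/14 per unit): all 14 → value 41, running total 229.00
- B (44/36 per unit): 15 of 36 → value 15×44/36 = 18.3333, running total 247.33
Total 247.33.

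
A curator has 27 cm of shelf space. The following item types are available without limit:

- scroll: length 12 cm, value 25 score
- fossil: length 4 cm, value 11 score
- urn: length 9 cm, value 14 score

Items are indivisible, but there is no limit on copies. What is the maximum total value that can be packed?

66 score

Best value-per-unit is fossil at 11/4, and filling with it alone uses length 6×4=24. No mix of the others beats 6×11 = 66.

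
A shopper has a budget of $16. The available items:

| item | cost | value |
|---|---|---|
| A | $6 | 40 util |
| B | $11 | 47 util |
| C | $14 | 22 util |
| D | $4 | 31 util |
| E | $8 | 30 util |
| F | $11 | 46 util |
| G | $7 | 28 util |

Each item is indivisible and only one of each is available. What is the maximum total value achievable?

78 util

Check high-value combinations within $16:
- B+D: cost 11+4=15, value 47+31=78
- D+F: cost 4+11=15, value 31+46=77
- A+D: cost 6+4=10, value 40+31=71
- A+E: cost 6+8=14, value 40+30=70
Best: 78 util.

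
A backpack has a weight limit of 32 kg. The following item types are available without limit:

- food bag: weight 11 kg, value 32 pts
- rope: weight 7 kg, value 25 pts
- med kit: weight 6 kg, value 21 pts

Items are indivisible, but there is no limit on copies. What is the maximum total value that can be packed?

Best value-per-unit is rope at 25/7; filling with it alone gives 4×25 = 100.
Optimal mix: 2×rope + 3×med kit → weight 32, value 113.

113 pts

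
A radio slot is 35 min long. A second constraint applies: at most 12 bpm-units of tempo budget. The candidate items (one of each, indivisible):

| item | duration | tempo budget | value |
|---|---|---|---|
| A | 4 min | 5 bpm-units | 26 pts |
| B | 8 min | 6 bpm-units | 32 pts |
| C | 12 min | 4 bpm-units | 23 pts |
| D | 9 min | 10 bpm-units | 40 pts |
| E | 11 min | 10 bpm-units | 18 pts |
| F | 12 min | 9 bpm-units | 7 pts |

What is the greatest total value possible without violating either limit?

58 pts

Feasible sets respecting both limits:
- A+B: duration 12, tempo budget 11, value 58
- B+C: duration 20, tempo budget 10, value 55
- A+C: duration 16, tempo budget 9, value 49
Best: 58 pts.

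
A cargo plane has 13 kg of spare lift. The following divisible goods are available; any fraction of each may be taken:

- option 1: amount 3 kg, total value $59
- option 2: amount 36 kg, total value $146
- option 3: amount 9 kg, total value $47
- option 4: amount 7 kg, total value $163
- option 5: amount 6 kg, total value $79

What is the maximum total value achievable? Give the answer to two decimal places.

261.50

Take in order of value per unit:
- option 4 (163/7 per unit): all 7 → value 163, running total 163.00
- option 1 (59/3 per unit): all 3 → value 59, running total 222.00
- option 5 (79/6 per unit): 3 of 6 → value 3×79/6 = 39.5000, running total 261.50
Total 261.50.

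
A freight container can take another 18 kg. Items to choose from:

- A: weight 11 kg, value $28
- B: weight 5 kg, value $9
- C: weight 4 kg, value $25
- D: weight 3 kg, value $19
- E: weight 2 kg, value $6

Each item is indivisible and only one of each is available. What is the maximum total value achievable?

$72

This is a 0/1 knapsack; check combinations near the capacity.
- A+C+D: weight 11+4+3=18, value 28+25+19=72
- B+C+D+E: weight 5+4+3+2=14, value 9+25+19+6=59
- A+C+E: weight 11+4+2=17, value 28+25+6=59
Best: $72.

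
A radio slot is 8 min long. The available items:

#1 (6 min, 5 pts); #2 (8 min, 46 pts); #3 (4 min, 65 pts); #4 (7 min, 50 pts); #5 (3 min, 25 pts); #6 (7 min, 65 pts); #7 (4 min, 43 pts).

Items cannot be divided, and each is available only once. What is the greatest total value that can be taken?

Check high-value combinations within 8 min:
- #3+#7: duration 4+4=8, value 65+43=108
- #3+#5: duration 4+3=7, value 65+25=90
- #5+#7: duration 3+4=7, value 25+43=68
- #3: duration 4, value 65
- #6: duration 7, value 65
Best: 108 pts.

108 pts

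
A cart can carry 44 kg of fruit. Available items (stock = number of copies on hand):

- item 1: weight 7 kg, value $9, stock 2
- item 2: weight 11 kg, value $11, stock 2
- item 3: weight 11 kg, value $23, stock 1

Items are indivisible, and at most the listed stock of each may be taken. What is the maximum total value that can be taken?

$54

Best selections within weight 44 and stock limits:
- 1×item 1 + 2×item 2 + 1×item 3: weight 40, value 54
- 2×item 1 + 1×item 2 + 1×item 3: weight 36, value 52
Best: $54.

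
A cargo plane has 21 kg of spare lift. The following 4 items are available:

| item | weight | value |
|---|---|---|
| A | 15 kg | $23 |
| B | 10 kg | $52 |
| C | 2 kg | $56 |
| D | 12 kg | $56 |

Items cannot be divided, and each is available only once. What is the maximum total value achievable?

$112

Check high-value combinations within 21 kg:
- C+D: weight 2+12=14, value 56+56=112
- B+C: weight 10+2=12, value 52+56=108
- A+C: weight 15+2=17, value 23+56=79
Best: $112.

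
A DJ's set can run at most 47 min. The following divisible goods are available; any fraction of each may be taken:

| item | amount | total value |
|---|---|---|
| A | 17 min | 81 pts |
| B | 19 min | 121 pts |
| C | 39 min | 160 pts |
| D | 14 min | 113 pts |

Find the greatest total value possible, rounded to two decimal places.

Take in order of value per unit:
- D (113/14 per unit): all 14 → value 113, running total 113.00
- B (121/19 per unit): all 19 → value 121, running total 234.00
- A (81/17 per unit): 14 of 17 → value 14×81/17 = 66.7059, running total 300.71
Total 300.71.

300.71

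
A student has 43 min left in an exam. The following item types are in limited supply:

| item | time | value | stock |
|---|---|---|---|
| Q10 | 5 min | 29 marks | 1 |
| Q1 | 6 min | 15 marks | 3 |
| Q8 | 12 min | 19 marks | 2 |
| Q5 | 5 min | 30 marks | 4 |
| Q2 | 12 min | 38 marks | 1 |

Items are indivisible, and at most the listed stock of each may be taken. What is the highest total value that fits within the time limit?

Best selections within time 43 and stock limits:
- 1×Q10 + 1×Q1 + 4×Q5 + 1×Q2: time 43, value 202
- 1×Q10 + 3×Q1 + 4×Q5: time 43, value 194
- 1×Q10 + 4×Q5 + 1×Q2: time 37, value 187
Best: 202 marks.

202 marks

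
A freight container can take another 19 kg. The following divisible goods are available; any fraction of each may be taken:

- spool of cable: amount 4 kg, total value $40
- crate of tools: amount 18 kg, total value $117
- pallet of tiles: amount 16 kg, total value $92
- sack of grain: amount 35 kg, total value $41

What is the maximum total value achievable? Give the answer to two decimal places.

137.50

Take in order of value per unit:
- spool of cable (40/4 per unit): all 4 → value 40, running total 40.00
- crate of tools (117/18 per unit): 15 of 18 → value 15×117/18 = 97.5000, running total 137.50
Total 137.50.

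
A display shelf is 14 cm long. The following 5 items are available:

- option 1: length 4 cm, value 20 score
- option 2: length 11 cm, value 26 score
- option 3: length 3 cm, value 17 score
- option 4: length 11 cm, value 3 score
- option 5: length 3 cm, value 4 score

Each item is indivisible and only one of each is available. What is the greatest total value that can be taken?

43 score

Check high-value combinations within 14 cm:
- option 2+option 3: length 11+3=14, value 26+17=43
- option 1+option 3+option 5: length 4+3+3=10, value 20+17+4=41
- option 1+option 3: length 4+3=7, value 20+17=37
- option 2+option 5: length 11+3=14, value 26+4=30
- option 2: length 11, value 26
Best: 43 score.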